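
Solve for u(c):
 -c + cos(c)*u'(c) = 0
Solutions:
 u(c) = C1 + Integral(c/cos(c), c)


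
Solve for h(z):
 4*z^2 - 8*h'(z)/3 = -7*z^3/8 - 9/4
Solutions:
 h(z) = C1 + 21*z^4/256 + z^3/2 + 27*z/32


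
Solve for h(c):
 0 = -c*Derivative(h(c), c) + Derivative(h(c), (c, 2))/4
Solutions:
 h(c) = C1 + C2*erfi(sqrt(2)*c)


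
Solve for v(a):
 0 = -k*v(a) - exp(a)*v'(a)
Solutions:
 v(a) = C1*exp(k*exp(-a))


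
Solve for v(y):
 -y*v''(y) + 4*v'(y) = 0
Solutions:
 v(y) = C1 + C2*y^5


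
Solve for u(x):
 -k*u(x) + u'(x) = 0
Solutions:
 u(x) = C1*exp(k*x)


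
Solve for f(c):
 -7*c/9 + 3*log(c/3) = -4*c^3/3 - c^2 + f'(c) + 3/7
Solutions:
 f(c) = C1 + c^4/3 + c^3/3 - 7*c^2/18 + 3*c*log(c) - 24*c/7 - 3*c*log(3)


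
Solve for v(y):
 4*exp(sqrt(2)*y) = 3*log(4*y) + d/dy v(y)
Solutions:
 v(y) = C1 - 3*y*log(y) + 3*y*(1 - 2*log(2)) + 2*sqrt(2)*exp(sqrt(2)*y)


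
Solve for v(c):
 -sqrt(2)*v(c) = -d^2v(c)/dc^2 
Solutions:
 v(c) = C1*exp(-2^(1/4)*c) + C2*exp(2^(1/4)*c)


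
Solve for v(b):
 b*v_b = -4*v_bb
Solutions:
 v(b) = C1 + C2*erf(sqrt(2)*b/4)


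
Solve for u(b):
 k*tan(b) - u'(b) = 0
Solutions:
 u(b) = C1 - k*log(cos(b))


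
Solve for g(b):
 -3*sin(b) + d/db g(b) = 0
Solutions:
 g(b) = C1 - 3*cos(b)


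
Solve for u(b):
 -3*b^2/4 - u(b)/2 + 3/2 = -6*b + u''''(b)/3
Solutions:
 u(b) = -3*b^2/2 + 12*b + (C1*sin(6^(1/4)*b/2) + C2*cos(6^(1/4)*b/2))*exp(-6^(1/4)*b/2) + (C3*sin(6^(1/4)*b/2) + C4*cos(6^(1/4)*b/2))*exp(6^(1/4)*b/2) + 3


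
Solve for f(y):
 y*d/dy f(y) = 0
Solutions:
 f(y) = C1


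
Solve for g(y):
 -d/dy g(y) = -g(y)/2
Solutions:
 g(y) = C1*exp(y/2)


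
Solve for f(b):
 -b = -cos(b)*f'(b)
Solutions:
 f(b) = C1 + Integral(b/cos(b), b)


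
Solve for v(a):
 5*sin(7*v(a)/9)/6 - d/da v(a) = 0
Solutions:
 -5*a/6 + 9*log(cos(7*v(a)/9) - 1)/14 - 9*log(cos(7*v(a)/9) + 1)/14 = C1


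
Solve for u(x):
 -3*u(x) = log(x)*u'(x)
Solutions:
 u(x) = C1*exp(-3*li(x))


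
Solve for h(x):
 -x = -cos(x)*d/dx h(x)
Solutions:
 h(x) = C1 + Integral(x/cos(x), x)


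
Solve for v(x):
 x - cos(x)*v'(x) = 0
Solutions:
 v(x) = C1 + Integral(x/cos(x), x)


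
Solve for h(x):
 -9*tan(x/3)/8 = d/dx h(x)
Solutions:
 h(x) = C1 + 27*log(cos(x/3))/8


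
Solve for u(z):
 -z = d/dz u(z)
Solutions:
 u(z) = C1 - z^2/2


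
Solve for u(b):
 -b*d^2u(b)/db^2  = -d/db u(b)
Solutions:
 u(b) = C1 + C2*b^2


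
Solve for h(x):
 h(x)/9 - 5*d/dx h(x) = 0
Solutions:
 h(x) = C1*exp(x/45)


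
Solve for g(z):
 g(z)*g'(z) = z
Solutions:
 g(z) = -sqrt(C1 + z^2)
 g(z) = sqrt(C1 + z^2)


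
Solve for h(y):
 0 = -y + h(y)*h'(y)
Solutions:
 h(y) = -sqrt(C1 + y^2)
 h(y) = sqrt(C1 + y^2)


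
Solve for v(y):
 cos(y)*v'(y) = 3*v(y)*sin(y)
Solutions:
 v(y) = C1/cos(y)^3


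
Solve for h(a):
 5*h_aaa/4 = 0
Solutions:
 h(a) = C1 + C2*a + C3*a^2


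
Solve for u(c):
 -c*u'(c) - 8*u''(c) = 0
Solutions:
 u(c) = C1 + C2*erf(c/4)


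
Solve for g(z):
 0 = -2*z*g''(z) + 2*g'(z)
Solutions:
 g(z) = C1 + C2*z^2


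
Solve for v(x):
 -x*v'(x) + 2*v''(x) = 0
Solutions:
 v(x) = C1 + C2*erfi(x/2)


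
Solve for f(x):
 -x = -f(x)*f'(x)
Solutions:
 f(x) = -sqrt(C1 + x^2)
 f(x) = sqrt(C1 + x^2)


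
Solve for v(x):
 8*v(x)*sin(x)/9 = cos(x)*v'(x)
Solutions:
 v(x) = C1/cos(x)^(8/9)


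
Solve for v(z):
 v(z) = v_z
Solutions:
 v(z) = C1*exp(z)


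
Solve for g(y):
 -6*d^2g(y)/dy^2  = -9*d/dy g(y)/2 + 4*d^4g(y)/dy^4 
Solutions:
 g(y) = C1 + C2*exp(2^(1/3)*y*(-2^(1/3)*(9 + sqrt(113))^(1/3) + 4/(9 + sqrt(113))^(1/3))/8)*sin(2^(1/3)*sqrt(3)*y*(4/(9 + sqrt(113))^(1/3) + 2^(1/3)*(9 + sqrt(113))^(1/3))/8) + C3*exp(2^(1/3)*y*(-2^(1/3)*(9 + sqrt(113))^(1/3) + 4/(9 + sqrt(113))^(1/3))/8)*cos(2^(1/3)*sqrt(3)*y*(4/(9 + sqrt(113))^(1/3) + 2^(1/3)*(9 + sqrt(113))^(1/3))/8) + C4*exp(2^(1/3)*y*(-1/(9 + sqrt(113))^(1/3) + 2^(1/3)*(9 + sqrt(113))^(1/3)/4))


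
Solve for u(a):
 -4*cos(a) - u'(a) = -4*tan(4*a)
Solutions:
 u(a) = C1 - log(cos(4*a)) - 4*sin(a)


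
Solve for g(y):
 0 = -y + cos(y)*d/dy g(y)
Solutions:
 g(y) = C1 + Integral(y/cos(y), y)


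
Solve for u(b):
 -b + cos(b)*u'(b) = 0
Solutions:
 u(b) = C1 + Integral(b/cos(b), b)


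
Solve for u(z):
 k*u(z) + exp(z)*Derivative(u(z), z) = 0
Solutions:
 u(z) = C1*exp(k*exp(-z))


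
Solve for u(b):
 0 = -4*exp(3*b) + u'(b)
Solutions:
 u(b) = C1 + 4*exp(3*b)/3


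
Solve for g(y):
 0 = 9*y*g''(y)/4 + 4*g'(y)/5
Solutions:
 g(y) = C1 + C2*y^(29/45)


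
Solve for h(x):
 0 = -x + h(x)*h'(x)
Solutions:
 h(x) = -sqrt(C1 + x^2)
 h(x) = sqrt(C1 + x^2)


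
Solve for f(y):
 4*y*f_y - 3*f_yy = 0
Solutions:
 f(y) = C1 + C2*erfi(sqrt(6)*y/3)


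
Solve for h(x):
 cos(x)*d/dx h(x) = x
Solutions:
 h(x) = C1 + Integral(x/cos(x), x)


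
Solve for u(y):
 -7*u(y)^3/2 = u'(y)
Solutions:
 u(y) = -sqrt(-1/(C1 - 7*y))
 u(y) = sqrt(-1/(C1 - 7*y))


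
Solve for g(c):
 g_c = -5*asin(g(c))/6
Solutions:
 Integral(1/asin(_y), (_y, g(c))) = C1 - 5*c/6


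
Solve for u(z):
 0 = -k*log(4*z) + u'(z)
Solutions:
 u(z) = C1 + k*z*log(z) - k*z + k*z*log(4)


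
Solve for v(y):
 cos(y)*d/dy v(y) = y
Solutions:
 v(y) = C1 + Integral(y/cos(y), y)


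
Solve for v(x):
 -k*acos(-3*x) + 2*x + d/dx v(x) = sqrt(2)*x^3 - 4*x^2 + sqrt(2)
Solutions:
 v(x) = C1 + k*(x*acos(-3*x) + sqrt(1 - 9*x^2)/3) + sqrt(2)*x^4/4 - 4*x^3/3 - x^2 + sqrt(2)*x


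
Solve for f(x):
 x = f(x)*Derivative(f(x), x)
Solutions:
 f(x) = -sqrt(C1 + x^2)
 f(x) = sqrt(C1 + x^2)


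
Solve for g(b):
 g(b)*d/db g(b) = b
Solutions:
 g(b) = -sqrt(C1 + b^2)
 g(b) = sqrt(C1 + b^2)


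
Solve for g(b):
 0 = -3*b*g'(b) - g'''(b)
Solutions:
 g(b) = C1 + Integral(C2*airyai(-3^(1/3)*b) + C3*airybi(-3^(1/3)*b), b)


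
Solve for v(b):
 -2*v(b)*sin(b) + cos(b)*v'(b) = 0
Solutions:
 v(b) = C1/cos(b)^2


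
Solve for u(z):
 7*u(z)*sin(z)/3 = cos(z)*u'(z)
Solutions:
 u(z) = C1/cos(z)^(7/3)


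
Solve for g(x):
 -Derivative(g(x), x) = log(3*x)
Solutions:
 g(x) = C1 - x*log(x) - x*log(3) + x


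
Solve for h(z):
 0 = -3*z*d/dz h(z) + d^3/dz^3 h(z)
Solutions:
 h(z) = C1 + Integral(C2*airyai(3^(1/3)*z) + C3*airybi(3^(1/3)*z), z)


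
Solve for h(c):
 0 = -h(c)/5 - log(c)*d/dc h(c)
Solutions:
 h(c) = C1*exp(-li(c)/5)


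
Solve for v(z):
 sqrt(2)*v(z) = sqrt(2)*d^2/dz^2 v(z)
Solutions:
 v(z) = C1*exp(-z) + C2*exp(z)


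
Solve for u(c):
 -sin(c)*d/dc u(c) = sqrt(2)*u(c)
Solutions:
 u(c) = C1*(cos(c) + 1)^(sqrt(2)/2)/(cos(c) - 1)^(sqrt(2)/2)


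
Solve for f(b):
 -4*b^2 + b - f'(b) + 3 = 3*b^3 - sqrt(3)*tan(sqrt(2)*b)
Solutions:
 f(b) = C1 - 3*b^4/4 - 4*b^3/3 + b^2/2 + 3*b - sqrt(6)*log(cos(sqrt(2)*b))/2


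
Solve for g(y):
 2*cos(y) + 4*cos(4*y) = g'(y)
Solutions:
 g(y) = C1 + 2*sin(y) + sin(4*y)


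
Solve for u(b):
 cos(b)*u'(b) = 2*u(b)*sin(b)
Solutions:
 u(b) = C1/cos(b)^2


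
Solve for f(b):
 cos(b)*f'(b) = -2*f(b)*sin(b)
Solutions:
 f(b) = C1*cos(b)^2


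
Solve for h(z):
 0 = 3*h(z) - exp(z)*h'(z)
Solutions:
 h(z) = C1*exp(-3*exp(-z))


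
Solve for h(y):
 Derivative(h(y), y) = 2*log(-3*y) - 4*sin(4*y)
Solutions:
 h(y) = C1 + 2*y*log(-y) - 2*y + 2*y*log(3) + cos(4*y)


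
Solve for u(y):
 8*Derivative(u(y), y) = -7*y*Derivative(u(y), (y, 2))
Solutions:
 u(y) = C1 + C2/y^(1/7)


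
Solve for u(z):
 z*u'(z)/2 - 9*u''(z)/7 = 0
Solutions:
 u(z) = C1 + C2*erfi(sqrt(7)*z/6)


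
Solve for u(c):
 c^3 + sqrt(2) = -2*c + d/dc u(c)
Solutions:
 u(c) = C1 + c^4/4 + c^2 + sqrt(2)*c


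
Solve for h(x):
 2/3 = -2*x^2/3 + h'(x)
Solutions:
 h(x) = C1 + 2*x^3/9 + 2*x/3


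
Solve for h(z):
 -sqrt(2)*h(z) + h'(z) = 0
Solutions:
 h(z) = C1*exp(sqrt(2)*z)


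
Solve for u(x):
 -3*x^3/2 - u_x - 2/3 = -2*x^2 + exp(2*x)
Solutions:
 u(x) = C1 - 3*x^4/8 + 2*x^3/3 - 2*x/3 - exp(2*x)/2


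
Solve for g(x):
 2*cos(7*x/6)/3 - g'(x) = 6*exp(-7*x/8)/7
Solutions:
 g(x) = C1 + 4*sin(7*x/6)/7 + 48*exp(-7*x/8)/49


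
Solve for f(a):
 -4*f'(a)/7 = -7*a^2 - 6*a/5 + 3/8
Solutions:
 f(a) = C1 + 49*a^3/12 + 21*a^2/20 - 21*a/32


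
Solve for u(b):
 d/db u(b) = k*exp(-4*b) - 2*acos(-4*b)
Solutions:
 u(b) = C1 - 2*b*acos(-4*b) - k*exp(-4*b)/4 - sqrt(1 - 16*b^2)/2


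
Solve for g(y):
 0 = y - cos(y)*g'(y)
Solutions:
 g(y) = C1 + Integral(y/cos(y), y)


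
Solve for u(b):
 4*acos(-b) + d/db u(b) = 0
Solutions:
 u(b) = C1 - 4*b*acos(-b) - 4*sqrt(1 - b^2)


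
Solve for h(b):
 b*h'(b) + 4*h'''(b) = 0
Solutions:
 h(b) = C1 + Integral(C2*airyai(-2^(1/3)*b/2) + C3*airybi(-2^(1/3)*b/2), b)


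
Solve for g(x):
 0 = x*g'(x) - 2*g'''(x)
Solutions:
 g(x) = C1 + Integral(C2*airyai(2^(2/3)*x/2) + C3*airybi(2^(2/3)*x/2), x)


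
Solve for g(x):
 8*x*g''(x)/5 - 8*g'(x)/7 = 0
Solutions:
 g(x) = C1 + C2*x^(12/7)


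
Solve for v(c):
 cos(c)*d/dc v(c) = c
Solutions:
 v(c) = C1 + Integral(c/cos(c), c)


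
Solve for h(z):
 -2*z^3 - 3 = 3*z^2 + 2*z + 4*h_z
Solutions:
 h(z) = C1 - z^4/8 - z^3/4 - z^2/4 - 3*z/4


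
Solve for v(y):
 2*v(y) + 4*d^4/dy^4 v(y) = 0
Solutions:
 v(y) = (C1*sin(2^(1/4)*y/2) + C2*cos(2^(1/4)*y/2))*exp(-2^(1/4)*y/2) + (C3*sin(2^(1/4)*y/2) + C4*cos(2^(1/4)*y/2))*exp(2^(1/4)*y/2)


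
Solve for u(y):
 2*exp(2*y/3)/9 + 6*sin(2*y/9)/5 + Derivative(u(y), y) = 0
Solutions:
 u(y) = C1 - exp(2*y/3)/3 + 27*cos(2*y/9)/5


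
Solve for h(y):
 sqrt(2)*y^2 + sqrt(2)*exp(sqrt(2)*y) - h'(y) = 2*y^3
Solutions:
 h(y) = C1 - y^4/2 + sqrt(2)*y^3/3 + exp(sqrt(2)*y)


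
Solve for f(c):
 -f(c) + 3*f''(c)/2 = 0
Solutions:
 f(c) = C1*exp(-sqrt(6)*c/3) + C2*exp(sqrt(6)*c/3)


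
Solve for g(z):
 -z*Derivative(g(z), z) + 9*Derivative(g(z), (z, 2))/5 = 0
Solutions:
 g(z) = C1 + C2*erfi(sqrt(10)*z/6)


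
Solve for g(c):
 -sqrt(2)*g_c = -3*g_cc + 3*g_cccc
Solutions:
 g(c) = C1 + C2*exp(2^(1/6)*3^(1/3)*c*(2*3^(1/3)/(sqrt(3) + 3)^(1/3) + 2^(2/3)*(sqrt(3) + 3)^(1/3))/12)*sin(6^(1/6)*c*(-6^(2/3)*(sqrt(3) + 3)^(1/3) + 6/(sqrt(3) + 3)^(1/3))/12) + C3*exp(2^(1/6)*3^(1/3)*c*(2*3^(1/3)/(sqrt(3) + 3)^(1/3) + 2^(2/3)*(sqrt(3) + 3)^(1/3))/12)*cos(6^(1/6)*c*(-6^(2/3)*(sqrt(3) + 3)^(1/3) + 6/(sqrt(3) + 3)^(1/3))/12) + C4*exp(-2^(1/6)*3^(1/3)*c*(2*3^(1/3)/(sqrt(3) + 3)^(1/3) + 2^(2/3)*(sqrt(3) + 3)^(1/3))/6)


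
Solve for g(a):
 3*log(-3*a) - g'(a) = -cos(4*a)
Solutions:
 g(a) = C1 + 3*a*log(-a) - 3*a + 3*a*log(3) + sin(4*a)/4


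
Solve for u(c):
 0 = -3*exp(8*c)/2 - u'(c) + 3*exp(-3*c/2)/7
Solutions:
 u(c) = C1 - 3*exp(8*c)/16 - 2*exp(-3*c/2)/7


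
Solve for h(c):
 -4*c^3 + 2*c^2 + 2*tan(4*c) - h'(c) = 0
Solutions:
 h(c) = C1 - c^4 + 2*c^3/3 - log(cos(4*c))/2


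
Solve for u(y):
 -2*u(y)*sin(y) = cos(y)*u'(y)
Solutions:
 u(y) = C1*cos(y)^2


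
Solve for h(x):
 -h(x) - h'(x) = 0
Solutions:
 h(x) = C1*exp(-x)


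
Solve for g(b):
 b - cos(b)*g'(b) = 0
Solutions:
 g(b) = C1 + Integral(b/cos(b), b)


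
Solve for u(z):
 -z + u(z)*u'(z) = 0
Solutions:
 u(z) = -sqrt(C1 + z^2)
 u(z) = sqrt(C1 + z^2)


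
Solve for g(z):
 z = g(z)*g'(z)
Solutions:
 g(z) = -sqrt(C1 + z^2)
 g(z) = sqrt(C1 + z^2)


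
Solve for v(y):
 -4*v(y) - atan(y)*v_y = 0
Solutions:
 v(y) = C1*exp(-4*Integral(1/atan(y), y))


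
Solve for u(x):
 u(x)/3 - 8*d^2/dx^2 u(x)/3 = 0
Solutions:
 u(x) = C1*exp(-sqrt(2)*x/4) + C2*exp(sqrt(2)*x/4)


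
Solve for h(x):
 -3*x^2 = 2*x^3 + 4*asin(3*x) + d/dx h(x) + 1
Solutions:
 h(x) = C1 - x^4/2 - x^3 - 4*x*asin(3*x) - x - 4*sqrt(1 - 9*x^2)/3


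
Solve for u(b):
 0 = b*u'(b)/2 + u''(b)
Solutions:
 u(b) = C1 + C2*erf(b/2)


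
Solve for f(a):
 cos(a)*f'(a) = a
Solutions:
 f(a) = C1 + Integral(a/cos(a), a)


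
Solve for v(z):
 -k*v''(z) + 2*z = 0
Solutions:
 v(z) = C1 + C2*z + z^3/(3*k)


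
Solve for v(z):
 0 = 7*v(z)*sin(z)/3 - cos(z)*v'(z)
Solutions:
 v(z) = C1/cos(z)^(7/3)


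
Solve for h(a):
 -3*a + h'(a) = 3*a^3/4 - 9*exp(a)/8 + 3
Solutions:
 h(a) = C1 + 3*a^4/16 + 3*a^2/2 + 3*a - 9*exp(a)/8


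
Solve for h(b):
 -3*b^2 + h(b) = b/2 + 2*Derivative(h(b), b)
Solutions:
 h(b) = C1*exp(b/2) + 3*b^2 + 25*b/2 + 25


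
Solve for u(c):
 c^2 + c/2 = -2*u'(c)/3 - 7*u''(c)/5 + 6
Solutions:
 u(c) = C1 + C2*exp(-10*c/21) - c^3/2 + 111*c^2/40 - 531*c/200


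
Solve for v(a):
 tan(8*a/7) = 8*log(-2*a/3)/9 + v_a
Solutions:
 v(a) = C1 - 8*a*log(-a)/9 - 8*a*log(2)/9 + 8*a/9 + 8*a*log(3)/9 - 7*log(cos(8*a/7))/8


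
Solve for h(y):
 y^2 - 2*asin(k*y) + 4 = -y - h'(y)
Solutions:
 h(y) = C1 - y^3/3 - y^2/2 - 4*y + 2*Piecewise((y*asin(k*y) + sqrt(-k^2*y^2 + 1)/k, Ne(k, 0)), (0, True))


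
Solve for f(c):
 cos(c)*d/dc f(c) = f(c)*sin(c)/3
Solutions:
 f(c) = C1/cos(c)^(1/3)


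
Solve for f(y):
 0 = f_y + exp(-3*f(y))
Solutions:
 f(y) = log(C1 - 3*y)/3
 f(y) = log((-3^(1/3) - 3^(5/6)*I)*(C1 - y)^(1/3)/2)
 f(y) = log((-3^(1/3) + 3^(5/6)*I)*(C1 - y)^(1/3)/2)


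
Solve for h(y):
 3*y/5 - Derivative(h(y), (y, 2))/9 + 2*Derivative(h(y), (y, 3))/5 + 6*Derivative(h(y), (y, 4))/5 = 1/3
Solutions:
 h(y) = C1 + C2*y + C3*exp(y*(-3 + sqrt(39))/18) + C4*exp(-y*(3 + sqrt(39))/18) + 9*y^3/10 + 411*y^2/50


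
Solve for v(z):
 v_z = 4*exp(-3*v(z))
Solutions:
 v(z) = log(C1 + 12*z)/3
 v(z) = log((-3^(1/3) - 3^(5/6)*I)*(C1 + 4*z)^(1/3)/2)
 v(z) = log((-3^(1/3) + 3^(5/6)*I)*(C1 + 4*z)^(1/3)/2)


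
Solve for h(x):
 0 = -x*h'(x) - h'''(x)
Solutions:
 h(x) = C1 + Integral(C2*airyai(-x) + C3*airybi(-x), x)


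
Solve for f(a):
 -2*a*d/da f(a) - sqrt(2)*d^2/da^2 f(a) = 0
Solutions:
 f(a) = C1 + C2*erf(2^(3/4)*a/2)


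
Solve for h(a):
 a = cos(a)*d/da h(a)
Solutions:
 h(a) = C1 + Integral(a/cos(a), a)


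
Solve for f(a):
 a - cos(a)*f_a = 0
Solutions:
 f(a) = C1 + Integral(a/cos(a), a)


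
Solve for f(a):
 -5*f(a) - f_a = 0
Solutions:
 f(a) = C1*exp(-5*a)


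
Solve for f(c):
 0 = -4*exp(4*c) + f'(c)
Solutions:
 f(c) = C1 + exp(4*c)


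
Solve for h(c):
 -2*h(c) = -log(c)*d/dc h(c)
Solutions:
 h(c) = C1*exp(2*li(c))


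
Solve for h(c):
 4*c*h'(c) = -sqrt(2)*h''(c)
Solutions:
 h(c) = C1 + C2*erf(2^(1/4)*c)


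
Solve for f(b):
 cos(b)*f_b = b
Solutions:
 f(b) = C1 + Integral(b/cos(b), b)


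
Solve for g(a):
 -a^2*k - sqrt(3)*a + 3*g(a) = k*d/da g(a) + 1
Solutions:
 g(a) = C1*exp(3*a/k) + a^2*k/3 + 2*a*k^2/9 + sqrt(3)*a/3 + 2*k^3/27 + sqrt(3)*k/9 + 1/3


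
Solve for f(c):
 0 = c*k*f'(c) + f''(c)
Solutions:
 f(c) = Piecewise((-sqrt(2)*sqrt(pi)*C1*erf(sqrt(2)*c*sqrt(k)/2)/(2*sqrt(k)) - C2, (k > 0) | (k < 0)), (-C1*c - C2, True))


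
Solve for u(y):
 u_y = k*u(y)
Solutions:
 u(y) = C1*exp(k*y)


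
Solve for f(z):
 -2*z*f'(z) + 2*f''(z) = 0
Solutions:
 f(z) = C1 + C2*erfi(sqrt(2)*z/2)


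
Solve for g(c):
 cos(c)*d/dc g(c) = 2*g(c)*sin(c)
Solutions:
 g(c) = C1/cos(c)^2


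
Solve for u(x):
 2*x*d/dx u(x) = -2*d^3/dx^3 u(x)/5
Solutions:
 u(x) = C1 + Integral(C2*airyai(-5^(1/3)*x) + C3*airybi(-5^(1/3)*x), x)


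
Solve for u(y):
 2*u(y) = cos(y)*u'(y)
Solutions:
 u(y) = C1*(sin(y) + 1)/(sin(y) - 1)


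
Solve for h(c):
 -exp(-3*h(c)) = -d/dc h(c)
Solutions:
 h(c) = log(C1 + 3*c)/3
 h(c) = log((-3^(1/3) - 3^(5/6)*I)*(C1 + c)^(1/3)/2)
 h(c) = log((-3^(1/3) + 3^(5/6)*I)*(C1 + c)^(1/3)/2)


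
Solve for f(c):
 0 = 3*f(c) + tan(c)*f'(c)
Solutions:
 f(c) = C1/sin(c)^3


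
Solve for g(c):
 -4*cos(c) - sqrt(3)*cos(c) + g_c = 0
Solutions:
 g(c) = C1 + sqrt(3)*sin(c) + 4*sin(c)


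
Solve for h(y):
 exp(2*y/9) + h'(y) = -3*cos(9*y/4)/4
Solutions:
 h(y) = C1 - 9*exp(2*y/9)/2 - sin(9*y/4)/3


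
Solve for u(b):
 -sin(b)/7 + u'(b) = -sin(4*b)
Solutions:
 u(b) = C1 - cos(b)/7 + cos(4*b)/4


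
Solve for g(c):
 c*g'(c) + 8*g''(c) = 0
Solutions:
 g(c) = C1 + C2*erf(c/4)


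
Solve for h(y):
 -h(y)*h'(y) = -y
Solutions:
 h(y) = -sqrt(C1 + y^2)
 h(y) = sqrt(C1 + y^2)


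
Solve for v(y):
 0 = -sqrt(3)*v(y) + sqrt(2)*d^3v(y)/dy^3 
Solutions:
 v(y) = C3*exp(2^(5/6)*3^(1/6)*y/2) + (C1*sin(2^(5/6)*3^(2/3)*y/4) + C2*cos(2^(5/6)*3^(2/3)*y/4))*exp(-2^(5/6)*3^(1/6)*y/4)


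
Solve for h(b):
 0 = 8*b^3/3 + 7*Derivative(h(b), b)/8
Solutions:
 h(b) = C1 - 16*b^4/21


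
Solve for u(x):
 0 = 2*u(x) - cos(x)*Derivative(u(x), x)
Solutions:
 u(x) = C1*(sin(x) + 1)/(sin(x) - 1)


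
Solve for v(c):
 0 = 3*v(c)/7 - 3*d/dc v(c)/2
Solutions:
 v(c) = C1*exp(2*c/7)


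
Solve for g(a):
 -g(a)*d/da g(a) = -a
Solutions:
 g(a) = -sqrt(C1 + a^2)
 g(a) = sqrt(C1 + a^2)


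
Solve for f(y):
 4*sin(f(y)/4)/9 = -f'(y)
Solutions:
 4*y/9 + 2*log(cos(f(y)/4) - 1) - 2*log(cos(f(y)/4) + 1) = C1


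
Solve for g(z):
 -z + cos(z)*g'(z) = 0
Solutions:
 g(z) = C1 + Integral(z/cos(z), z)


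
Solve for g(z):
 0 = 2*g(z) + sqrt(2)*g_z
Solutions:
 g(z) = C1*exp(-sqrt(2)*z)


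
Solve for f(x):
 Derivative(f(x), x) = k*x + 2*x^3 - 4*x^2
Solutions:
 f(x) = C1 + k*x^2/2 + x^4/2 - 4*x^3/3


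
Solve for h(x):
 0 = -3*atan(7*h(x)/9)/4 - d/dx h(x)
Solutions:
 Integral(1/atan(7*_y/9), (_y, h(x))) = C1 - 3*x/4


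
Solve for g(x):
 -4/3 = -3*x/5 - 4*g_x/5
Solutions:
 g(x) = C1 - 3*x^2/8 + 5*x/3


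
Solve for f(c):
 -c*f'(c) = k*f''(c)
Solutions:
 f(c) = C1 + C2*sqrt(k)*erf(sqrt(2)*c*sqrt(1/k)/2)


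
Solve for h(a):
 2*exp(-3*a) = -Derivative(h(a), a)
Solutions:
 h(a) = C1 + 2*exp(-3*a)/3


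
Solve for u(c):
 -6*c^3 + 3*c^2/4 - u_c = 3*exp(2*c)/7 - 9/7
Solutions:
 u(c) = C1 - 3*c^4/2 + c^3/4 + 9*c/7 - 3*exp(2*c)/14


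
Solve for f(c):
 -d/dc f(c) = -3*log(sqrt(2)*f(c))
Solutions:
 -2*Integral(1/(2*log(_y) + log(2)), (_y, f(c)))/3 = C1 - c


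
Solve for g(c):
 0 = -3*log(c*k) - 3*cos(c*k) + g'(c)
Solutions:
 g(c) = C1 + 3*c*log(c*k) - 3*c + 3*Piecewise((sin(c*k)/k, Ne(k, 0)), (c, True))


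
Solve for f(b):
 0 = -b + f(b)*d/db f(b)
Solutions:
 f(b) = -sqrt(C1 + b^2)
 f(b) = sqrt(C1 + b^2)


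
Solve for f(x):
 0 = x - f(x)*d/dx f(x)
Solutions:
 f(x) = -sqrt(C1 + x^2)
 f(x) = sqrt(C1 + x^2)


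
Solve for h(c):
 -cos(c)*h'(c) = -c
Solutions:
 h(c) = C1 + Integral(c/cos(c), c)


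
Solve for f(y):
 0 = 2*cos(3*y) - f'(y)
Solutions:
 f(y) = C1 + 2*sin(3*y)/3


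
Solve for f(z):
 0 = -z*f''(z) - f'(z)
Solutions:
 f(z) = C1 + C2*log(z)


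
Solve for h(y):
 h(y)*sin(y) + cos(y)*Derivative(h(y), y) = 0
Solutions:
 h(y) = C1*cos(y)


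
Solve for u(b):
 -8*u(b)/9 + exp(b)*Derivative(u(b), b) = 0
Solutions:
 u(b) = C1*exp(-8*exp(-b)/9)


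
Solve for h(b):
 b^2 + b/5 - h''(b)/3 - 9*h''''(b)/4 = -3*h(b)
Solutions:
 h(b) = C1*exp(-sqrt(6)*b*sqrt(-1 + 2*sqrt(61))/9) + C2*exp(sqrt(6)*b*sqrt(-1 + 2*sqrt(61))/9) + C3*sin(sqrt(6)*b*sqrt(1 + 2*sqrt(61))/9) + C4*cos(sqrt(6)*b*sqrt(1 + 2*sqrt(61))/9) - b^2/3 - b/15 - 2/27


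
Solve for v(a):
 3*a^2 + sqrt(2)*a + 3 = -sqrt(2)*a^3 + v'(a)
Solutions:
 v(a) = C1 + sqrt(2)*a^4/4 + a^3 + sqrt(2)*a^2/2 + 3*a


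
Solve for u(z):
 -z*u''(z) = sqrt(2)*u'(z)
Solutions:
 u(z) = C1 + C2*z^(1 - sqrt(2))


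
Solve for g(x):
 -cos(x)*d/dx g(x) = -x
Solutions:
 g(x) = C1 + Integral(x/cos(x), x)


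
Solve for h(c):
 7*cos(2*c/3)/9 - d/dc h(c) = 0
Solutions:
 h(c) = C1 + 7*sin(2*c/3)/6


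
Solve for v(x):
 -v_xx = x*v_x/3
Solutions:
 v(x) = C1 + C2*erf(sqrt(6)*x/6)


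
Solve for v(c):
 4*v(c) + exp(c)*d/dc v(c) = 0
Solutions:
 v(c) = C1*exp(4*exp(-c))


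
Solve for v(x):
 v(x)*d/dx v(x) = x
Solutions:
 v(x) = -sqrt(C1 + x^2)
 v(x) = sqrt(C1 + x^2)


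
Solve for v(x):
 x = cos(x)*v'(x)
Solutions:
 v(x) = C1 + Integral(x/cos(x), x)


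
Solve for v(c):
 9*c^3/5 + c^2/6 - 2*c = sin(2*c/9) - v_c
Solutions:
 v(c) = C1 - 9*c^4/20 - c^3/18 + c^2 - 9*cos(2*c/9)/2


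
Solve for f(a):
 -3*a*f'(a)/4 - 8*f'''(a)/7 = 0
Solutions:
 f(a) = C1 + Integral(C2*airyai(-42^(1/3)*a/4) + C3*airybi(-42^(1/3)*a/4), a)


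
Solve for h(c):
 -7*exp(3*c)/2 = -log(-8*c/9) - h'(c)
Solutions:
 h(c) = C1 - c*log(-c) + c*(-3*log(2) + 1 + 2*log(3)) + 7*exp(3*c)/6


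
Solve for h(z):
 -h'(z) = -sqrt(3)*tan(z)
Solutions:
 h(z) = C1 - sqrt(3)*log(cos(z))


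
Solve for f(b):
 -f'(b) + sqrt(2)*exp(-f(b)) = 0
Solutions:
 f(b) = log(C1 + sqrt(2)*b)


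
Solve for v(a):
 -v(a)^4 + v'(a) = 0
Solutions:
 v(a) = (-1/(C1 + 3*a))^(1/3)
 v(a) = (-1/(C1 + a))^(1/3)*(-3^(2/3) - 3*3^(1/6)*I)/6
 v(a) = (-1/(C1 + a))^(1/3)*(-3^(2/3) + 3*3^(1/6)*I)/6


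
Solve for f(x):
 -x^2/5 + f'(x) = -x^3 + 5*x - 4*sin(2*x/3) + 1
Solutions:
 f(x) = C1 - x^4/4 + x^3/15 + 5*x^2/2 + x + 6*cos(2*x/3)


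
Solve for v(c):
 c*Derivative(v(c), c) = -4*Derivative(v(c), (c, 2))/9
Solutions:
 v(c) = C1 + C2*erf(3*sqrt(2)*c/4)


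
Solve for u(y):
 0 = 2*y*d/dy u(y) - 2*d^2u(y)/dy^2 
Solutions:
 u(y) = C1 + C2*erfi(sqrt(2)*y/2)


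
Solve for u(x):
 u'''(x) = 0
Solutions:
 u(x) = C1 + C2*x + C3*x^2


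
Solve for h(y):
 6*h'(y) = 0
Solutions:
 h(y) = C1


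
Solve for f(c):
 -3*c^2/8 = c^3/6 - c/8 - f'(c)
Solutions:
 f(c) = C1 + c^4/24 + c^3/8 - c^2/16


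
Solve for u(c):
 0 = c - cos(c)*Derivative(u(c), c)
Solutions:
 u(c) = C1 + Integral(c/cos(c), c)


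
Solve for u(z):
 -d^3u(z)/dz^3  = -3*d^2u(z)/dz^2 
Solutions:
 u(z) = C1 + C2*z + C3*exp(3*z)


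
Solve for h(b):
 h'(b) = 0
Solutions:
 h(b) = C1


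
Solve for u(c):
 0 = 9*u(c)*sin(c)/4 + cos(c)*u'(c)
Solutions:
 u(c) = C1*cos(c)^(9/4)


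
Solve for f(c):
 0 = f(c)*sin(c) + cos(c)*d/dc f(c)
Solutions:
 f(c) = C1*cos(c)


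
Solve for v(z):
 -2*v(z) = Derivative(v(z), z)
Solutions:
 v(z) = C1*exp(-2*z)


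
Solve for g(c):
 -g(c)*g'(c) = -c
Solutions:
 g(c) = -sqrt(C1 + c^2)
 g(c) = sqrt(C1 + c^2)


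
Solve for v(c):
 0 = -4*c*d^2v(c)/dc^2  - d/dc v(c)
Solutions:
 v(c) = C1 + C2*c^(3/4)


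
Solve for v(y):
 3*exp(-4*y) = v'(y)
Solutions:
 v(y) = C1 - 3*exp(-4*y)/4


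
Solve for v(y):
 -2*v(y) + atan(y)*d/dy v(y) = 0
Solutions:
 v(y) = C1*exp(2*Integral(1/atan(y), y))


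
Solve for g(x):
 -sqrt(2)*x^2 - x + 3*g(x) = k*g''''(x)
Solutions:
 g(x) = C1*exp(-3^(1/4)*x*(1/k)^(1/4)) + C2*exp(3^(1/4)*x*(1/k)^(1/4)) + C3*exp(-3^(1/4)*I*x*(1/k)^(1/4)) + C4*exp(3^(1/4)*I*x*(1/k)^(1/4)) + sqrt(2)*x^2/3 + x/3


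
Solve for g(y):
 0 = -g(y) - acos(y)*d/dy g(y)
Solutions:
 g(y) = C1*exp(-Integral(1/acos(y), y))


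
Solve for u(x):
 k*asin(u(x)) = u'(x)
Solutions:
 Integral(1/asin(_y), (_y, u(x))) = C1 + k*x


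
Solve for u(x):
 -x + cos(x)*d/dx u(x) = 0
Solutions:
 u(x) = C1 + Integral(x/cos(x), x)


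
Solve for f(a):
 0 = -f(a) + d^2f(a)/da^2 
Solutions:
 f(a) = C1*exp(-a) + C2*exp(a)


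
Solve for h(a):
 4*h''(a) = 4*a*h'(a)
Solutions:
 h(a) = C1 + C2*erfi(sqrt(2)*a/2)


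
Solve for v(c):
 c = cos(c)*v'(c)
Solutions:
 v(c) = C1 + Integral(c/cos(c), c)


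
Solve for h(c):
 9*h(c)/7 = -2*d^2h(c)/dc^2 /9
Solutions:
 h(c) = C1*sin(9*sqrt(14)*c/14) + C2*cos(9*sqrt(14)*c/14)


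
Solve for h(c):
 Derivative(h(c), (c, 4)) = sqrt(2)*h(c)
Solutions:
 h(c) = C1*exp(-2^(1/8)*c) + C2*exp(2^(1/8)*c) + C3*sin(2^(1/8)*c) + C4*cos(2^(1/8)*c)


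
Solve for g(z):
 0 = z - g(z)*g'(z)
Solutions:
 g(z) = -sqrt(C1 + z^2)
 g(z) = sqrt(C1 + z^2)


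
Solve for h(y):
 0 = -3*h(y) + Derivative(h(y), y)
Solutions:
 h(y) = C1*exp(3*y)


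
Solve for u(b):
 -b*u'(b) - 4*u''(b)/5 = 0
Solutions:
 u(b) = C1 + C2*erf(sqrt(10)*b/4)


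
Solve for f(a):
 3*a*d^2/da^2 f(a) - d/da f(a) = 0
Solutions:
 f(a) = C1 + C2*a^(4/3)


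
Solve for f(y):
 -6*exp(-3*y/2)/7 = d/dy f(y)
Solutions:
 f(y) = C1 + 4*exp(-3*y/2)/7


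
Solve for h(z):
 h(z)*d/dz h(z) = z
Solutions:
 h(z) = -sqrt(C1 + z^2)
 h(z) = sqrt(C1 + z^2)


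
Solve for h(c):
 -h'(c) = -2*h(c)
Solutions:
 h(c) = C1*exp(2*c)


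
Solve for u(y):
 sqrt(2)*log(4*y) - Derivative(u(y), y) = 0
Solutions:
 u(y) = C1 + sqrt(2)*y*log(y) - sqrt(2)*y + 2*sqrt(2)*y*log(2)


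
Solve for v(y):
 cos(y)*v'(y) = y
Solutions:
 v(y) = C1 + Integral(y/cos(y), y)


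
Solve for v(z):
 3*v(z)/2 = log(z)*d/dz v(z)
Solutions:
 v(z) = C1*exp(3*li(z)/2)


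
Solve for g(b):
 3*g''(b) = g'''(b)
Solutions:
 g(b) = C1 + C2*b + C3*exp(3*b)


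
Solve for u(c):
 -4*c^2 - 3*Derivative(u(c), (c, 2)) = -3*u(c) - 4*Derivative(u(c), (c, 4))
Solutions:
 u(c) = 4*c^2/3 + (C1*sin(sqrt(2)*3^(1/4)*c*sin(atan(sqrt(39)/3)/2)/2) + C2*cos(sqrt(2)*3^(1/4)*c*sin(atan(sqrt(39)/3)/2)/2))*exp(-sqrt(2)*3^(1/4)*c*cos(atan(sqrt(39)/3)/2)/2) + (C3*sin(sqrt(2)*3^(1/4)*c*sin(atan(sqrt(39)/3)/2)/2) + C4*cos(sqrt(2)*3^(1/4)*c*sin(atan(sqrt(39)/3)/2)/2))*exp(sqrt(2)*3^(1/4)*c*cos(atan(sqrt(39)/3)/2)/2) + 8/3


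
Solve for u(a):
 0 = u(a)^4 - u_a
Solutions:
 u(a) = (-1/(C1 + 3*a))^(1/3)
 u(a) = (-1/(C1 + a))^(1/3)*(-3^(2/3) - 3*3^(1/6)*I)/6
 u(a) = (-1/(C1 + a))^(1/3)*(-3^(2/3) + 3*3^(1/6)*I)/6


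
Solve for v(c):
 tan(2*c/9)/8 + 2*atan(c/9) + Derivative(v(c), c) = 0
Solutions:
 v(c) = C1 - 2*c*atan(c/9) + 9*log(c^2 + 81) + 9*log(cos(2*c/9))/16


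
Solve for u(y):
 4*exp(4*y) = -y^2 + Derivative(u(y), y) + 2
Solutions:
 u(y) = C1 + y^3/3 - 2*y + exp(4*y)


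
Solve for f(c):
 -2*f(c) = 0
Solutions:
 f(c) = 0


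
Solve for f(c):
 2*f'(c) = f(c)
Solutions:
 f(c) = C1*exp(c/2)


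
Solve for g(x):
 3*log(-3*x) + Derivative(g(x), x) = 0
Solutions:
 g(x) = C1 - 3*x*log(-x) + 3*x*(1 - log(3))


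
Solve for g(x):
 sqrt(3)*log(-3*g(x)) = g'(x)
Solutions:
 -sqrt(3)*Integral(1/(log(-_y) + log(3)), (_y, g(x)))/3 = C1 - x


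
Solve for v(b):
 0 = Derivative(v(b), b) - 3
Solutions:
 v(b) = C1 + 3*b


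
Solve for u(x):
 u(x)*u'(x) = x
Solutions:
 u(x) = -sqrt(C1 + x^2)
 u(x) = sqrt(C1 + x^2)


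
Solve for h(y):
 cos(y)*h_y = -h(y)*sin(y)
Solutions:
 h(y) = C1*cos(y)


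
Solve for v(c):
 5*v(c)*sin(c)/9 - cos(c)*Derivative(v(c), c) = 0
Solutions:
 v(c) = C1/cos(c)^(5/9)


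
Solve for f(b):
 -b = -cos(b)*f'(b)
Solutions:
 f(b) = C1 + Integral(b/cos(b), b)


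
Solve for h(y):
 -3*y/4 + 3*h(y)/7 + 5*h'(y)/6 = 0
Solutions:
 h(y) = C1*exp(-18*y/35) + 7*y/4 - 245/72


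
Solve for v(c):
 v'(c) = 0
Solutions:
 v(c) = C1


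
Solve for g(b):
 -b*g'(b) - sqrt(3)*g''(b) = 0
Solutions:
 g(b) = C1 + C2*erf(sqrt(2)*3^(3/4)*b/6)


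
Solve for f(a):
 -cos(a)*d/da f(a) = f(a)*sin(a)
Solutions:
 f(a) = C1*cos(a)


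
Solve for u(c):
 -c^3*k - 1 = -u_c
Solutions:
 u(c) = C1 + c^4*k/4 + c


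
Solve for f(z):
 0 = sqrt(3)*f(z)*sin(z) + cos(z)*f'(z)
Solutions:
 f(z) = C1*cos(z)^(sqrt(3))


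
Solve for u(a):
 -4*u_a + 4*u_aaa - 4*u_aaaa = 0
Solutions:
 u(a) = C1 + C2*exp(a*(2*2^(1/3)/(3*sqrt(69) + 25)^(1/3) + 4 + 2^(2/3)*(3*sqrt(69) + 25)^(1/3))/12)*sin(2^(1/3)*sqrt(3)*a*(-2^(1/3)*(3*sqrt(69) + 25)^(1/3) + 2/(3*sqrt(69) + 25)^(1/3))/12) + C3*exp(a*(2*2^(1/3)/(3*sqrt(69) + 25)^(1/3) + 4 + 2^(2/3)*(3*sqrt(69) + 25)^(1/3))/12)*cos(2^(1/3)*sqrt(3)*a*(-2^(1/3)*(3*sqrt(69) + 25)^(1/3) + 2/(3*sqrt(69) + 25)^(1/3))/12) + C4*exp(a*(-2^(2/3)*(3*sqrt(69) + 25)^(1/3) - 2*2^(1/3)/(3*sqrt(69) + 25)^(1/3) + 2)/6)


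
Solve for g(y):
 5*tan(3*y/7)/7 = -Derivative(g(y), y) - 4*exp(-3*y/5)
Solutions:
 g(y) = C1 - 5*log(tan(3*y/7)^2 + 1)/6 + 20*exp(-3*y/5)/3


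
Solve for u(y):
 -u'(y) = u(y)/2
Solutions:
 u(y) = C1*exp(-y/2)


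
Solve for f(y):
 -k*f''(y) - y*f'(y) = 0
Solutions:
 f(y) = C1 + C2*sqrt(k)*erf(sqrt(2)*y*sqrt(1/k)/2)


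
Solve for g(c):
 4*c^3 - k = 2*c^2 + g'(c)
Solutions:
 g(c) = C1 + c^4 - 2*c^3/3 - c*k


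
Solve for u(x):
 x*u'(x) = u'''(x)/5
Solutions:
 u(x) = C1 + Integral(C2*airyai(5^(1/3)*x) + C3*airybi(5^(1/3)*x), x)


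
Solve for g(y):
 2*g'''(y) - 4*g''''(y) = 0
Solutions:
 g(y) = C1 + C2*y + C3*y^2 + C4*exp(y/2)


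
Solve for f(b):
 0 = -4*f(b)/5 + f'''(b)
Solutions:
 f(b) = C3*exp(10^(2/3)*b/5) + (C1*sin(10^(2/3)*sqrt(3)*b/10) + C2*cos(10^(2/3)*sqrt(3)*b/10))*exp(-10^(2/3)*b/10)


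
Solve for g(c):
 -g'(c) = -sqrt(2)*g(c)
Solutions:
 g(c) = C1*exp(sqrt(2)*c)


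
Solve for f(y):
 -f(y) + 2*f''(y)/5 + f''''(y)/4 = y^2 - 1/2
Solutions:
 f(y) = C1*exp(-sqrt(10)*y*sqrt(-2 + sqrt(29))/5) + C2*exp(sqrt(10)*y*sqrt(-2 + sqrt(29))/5) + C3*sin(sqrt(10)*y*sqrt(2 + sqrt(29))/5) + C4*cos(sqrt(10)*y*sqrt(2 + sqrt(29))/5) - y^2 - 3/10


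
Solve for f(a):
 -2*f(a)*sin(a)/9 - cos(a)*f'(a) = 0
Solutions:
 f(a) = C1*cos(a)^(2/9)


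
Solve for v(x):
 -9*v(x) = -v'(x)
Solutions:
 v(x) = C1*exp(9*x)


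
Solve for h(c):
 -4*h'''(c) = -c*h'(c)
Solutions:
 h(c) = C1 + Integral(C2*airyai(2^(1/3)*c/2) + C3*airybi(2^(1/3)*c/2), c)


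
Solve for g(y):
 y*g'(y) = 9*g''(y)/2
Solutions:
 g(y) = C1 + C2*erfi(y/3)


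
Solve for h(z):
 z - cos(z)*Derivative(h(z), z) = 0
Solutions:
 h(z) = C1 + Integral(z/cos(z), z)


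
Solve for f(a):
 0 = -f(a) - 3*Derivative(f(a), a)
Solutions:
 f(a) = C1*exp(-a/3)


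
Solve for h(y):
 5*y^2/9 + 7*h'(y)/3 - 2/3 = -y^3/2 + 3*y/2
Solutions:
 h(y) = C1 - 3*y^4/56 - 5*y^3/63 + 9*y^2/28 + 2*y/7


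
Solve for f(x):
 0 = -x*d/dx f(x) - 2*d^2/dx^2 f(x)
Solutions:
 f(x) = C1 + C2*erf(x/2)


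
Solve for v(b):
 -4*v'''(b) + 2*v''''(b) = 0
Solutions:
 v(b) = C1 + C2*b + C3*b^2 + C4*exp(2*b)


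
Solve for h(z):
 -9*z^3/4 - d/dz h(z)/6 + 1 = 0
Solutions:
 h(z) = C1 - 27*z^4/8 + 6*z


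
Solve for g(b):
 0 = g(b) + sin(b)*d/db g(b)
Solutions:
 g(b) = C1*sqrt(cos(b) + 1)/sqrt(cos(b) - 1)


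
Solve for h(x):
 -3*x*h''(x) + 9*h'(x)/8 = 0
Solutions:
 h(x) = C1 + C2*x^(11/8)


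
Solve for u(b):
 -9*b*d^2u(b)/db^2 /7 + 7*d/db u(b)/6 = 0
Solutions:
 u(b) = C1 + C2*b^(103/54)


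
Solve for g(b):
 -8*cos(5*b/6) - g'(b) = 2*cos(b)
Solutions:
 g(b) = C1 - 48*sin(5*b/6)/5 - 2*sin(b)


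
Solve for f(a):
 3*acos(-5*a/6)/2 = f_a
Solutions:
 f(a) = C1 + 3*a*acos(-5*a/6)/2 + 3*sqrt(36 - 25*a^2)/10


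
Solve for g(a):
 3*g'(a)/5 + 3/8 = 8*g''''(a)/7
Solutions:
 g(a) = C1 + C4*exp(21^(1/3)*5^(2/3)*a/10) - 5*a/8 + (C2*sin(3^(5/6)*5^(2/3)*7^(1/3)*a/20) + C3*cos(3^(5/6)*5^(2/3)*7^(1/3)*a/20))*exp(-21^(1/3)*5^(2/3)*a/20)


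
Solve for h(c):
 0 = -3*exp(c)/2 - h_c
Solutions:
 h(c) = C1 - 3*exp(c)/2


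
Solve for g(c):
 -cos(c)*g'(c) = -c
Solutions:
 g(c) = C1 + Integral(c/cos(c), c)


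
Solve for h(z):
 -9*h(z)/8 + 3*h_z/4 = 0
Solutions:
 h(z) = C1*exp(3*z/2)


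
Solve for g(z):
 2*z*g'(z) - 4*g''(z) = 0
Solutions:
 g(z) = C1 + C2*erfi(z/2)


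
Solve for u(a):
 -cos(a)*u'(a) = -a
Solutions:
 u(a) = C1 + Integral(a/cos(a), a)


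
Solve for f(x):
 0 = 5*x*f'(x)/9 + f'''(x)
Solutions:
 f(x) = C1 + Integral(C2*airyai(-15^(1/3)*x/3) + C3*airybi(-15^(1/3)*x/3), x)


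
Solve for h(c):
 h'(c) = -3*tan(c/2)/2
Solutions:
 h(c) = C1 + 3*log(cos(c/2))


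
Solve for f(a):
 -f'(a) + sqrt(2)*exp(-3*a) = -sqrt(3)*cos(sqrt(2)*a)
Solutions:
 f(a) = C1 + sqrt(6)*sin(sqrt(2)*a)/2 - sqrt(2)*exp(-3*a)/3


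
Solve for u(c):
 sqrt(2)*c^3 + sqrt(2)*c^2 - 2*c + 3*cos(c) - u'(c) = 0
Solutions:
 u(c) = C1 + sqrt(2)*c^4/4 + sqrt(2)*c^3/3 - c^2 + 3*sin(c)


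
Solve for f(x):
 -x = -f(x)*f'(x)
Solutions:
 f(x) = -sqrt(C1 + x^2)
 f(x) = sqrt(C1 + x^2)


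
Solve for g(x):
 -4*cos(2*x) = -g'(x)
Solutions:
 g(x) = C1 + 2*sin(2*x)


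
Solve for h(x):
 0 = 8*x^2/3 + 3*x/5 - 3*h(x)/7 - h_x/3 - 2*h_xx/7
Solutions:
 h(x) = 56*x^2/9 - 3353*x/405 + (C1*sin(sqrt(167)*x/12) + C2*cos(sqrt(167)*x/12))*exp(-7*x/12) - 6769/3645


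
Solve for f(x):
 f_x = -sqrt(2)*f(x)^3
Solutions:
 f(x) = -sqrt(2)*sqrt(-1/(C1 - sqrt(2)*x))/2
 f(x) = sqrt(2)*sqrt(-1/(C1 - sqrt(2)*x))/2


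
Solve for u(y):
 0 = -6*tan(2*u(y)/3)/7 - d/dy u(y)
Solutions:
 u(y) = -3*asin(C1*exp(-4*y/7))/2 + 3*pi/2
 u(y) = 3*asin(C1*exp(-4*y/7))/2


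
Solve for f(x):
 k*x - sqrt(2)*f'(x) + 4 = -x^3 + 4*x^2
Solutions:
 f(x) = C1 + sqrt(2)*k*x^2/4 + sqrt(2)*x^4/8 - 2*sqrt(2)*x^3/3 + 2*sqrt(2)*x


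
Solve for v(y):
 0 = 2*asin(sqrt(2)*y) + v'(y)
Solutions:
 v(y) = C1 - 2*y*asin(sqrt(2)*y) - sqrt(2)*sqrt(1 - 2*y^2)


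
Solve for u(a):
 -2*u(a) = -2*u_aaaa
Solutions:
 u(a) = C1*exp(-a) + C2*exp(a) + C3*sin(a) + C4*cos(a)


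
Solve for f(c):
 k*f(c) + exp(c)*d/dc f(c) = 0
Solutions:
 f(c) = C1*exp(k*exp(-c))


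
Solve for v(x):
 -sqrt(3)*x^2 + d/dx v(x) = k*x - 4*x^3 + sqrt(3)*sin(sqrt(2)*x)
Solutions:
 v(x) = C1 + k*x^2/2 - x^4 + sqrt(3)*x^3/3 - sqrt(6)*cos(sqrt(2)*x)/2


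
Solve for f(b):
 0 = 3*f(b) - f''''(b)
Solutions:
 f(b) = C1*exp(-3^(1/4)*b) + C2*exp(3^(1/4)*b) + C3*sin(3^(1/4)*b) + C4*cos(3^(1/4)*b)


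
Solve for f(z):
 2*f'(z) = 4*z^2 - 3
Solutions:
 f(z) = C1 + 2*z^3/3 - 3*z/2


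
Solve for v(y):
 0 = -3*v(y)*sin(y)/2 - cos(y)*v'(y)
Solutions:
 v(y) = C1*cos(y)^(3/2)


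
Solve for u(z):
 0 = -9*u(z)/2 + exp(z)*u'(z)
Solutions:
 u(z) = C1*exp(-9*exp(-z)/2)


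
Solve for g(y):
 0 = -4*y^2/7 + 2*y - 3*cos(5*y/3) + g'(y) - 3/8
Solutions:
 g(y) = C1 + 4*y^3/21 - y^2 + 3*y/8 + 9*sin(5*y/3)/5


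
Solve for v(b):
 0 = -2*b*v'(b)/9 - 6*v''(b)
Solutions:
 v(b) = C1 + C2*erf(sqrt(6)*b/18)


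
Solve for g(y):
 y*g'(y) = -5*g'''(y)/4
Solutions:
 g(y) = C1 + Integral(C2*airyai(-10^(2/3)*y/5) + C3*airybi(-10^(2/3)*y/5), y)


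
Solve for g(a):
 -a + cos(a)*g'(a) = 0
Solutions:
 g(a) = C1 + Integral(a/cos(a), a)


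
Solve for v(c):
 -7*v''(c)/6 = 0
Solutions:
 v(c) = C1 + C2*c


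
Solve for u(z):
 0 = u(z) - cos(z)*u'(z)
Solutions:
 u(z) = C1*sqrt(sin(z) + 1)/sqrt(sin(z) - 1)


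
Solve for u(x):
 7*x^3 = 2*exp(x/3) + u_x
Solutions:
 u(x) = C1 + 7*x^4/4 - 6*exp(x/3)


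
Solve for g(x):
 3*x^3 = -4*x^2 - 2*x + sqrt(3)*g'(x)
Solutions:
 g(x) = C1 + sqrt(3)*x^4/4 + 4*sqrt(3)*x^3/9 + sqrt(3)*x^2/3


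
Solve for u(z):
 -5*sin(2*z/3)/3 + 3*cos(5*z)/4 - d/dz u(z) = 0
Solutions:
 u(z) = C1 + 3*sin(5*z)/20 + 5*cos(2*z/3)/2


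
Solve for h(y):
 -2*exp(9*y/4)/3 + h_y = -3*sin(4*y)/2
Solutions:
 h(y) = C1 + 8*exp(9*y/4)/27 + 3*cos(4*y)/8


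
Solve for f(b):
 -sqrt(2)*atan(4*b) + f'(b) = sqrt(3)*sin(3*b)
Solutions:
 f(b) = C1 + sqrt(2)*(b*atan(4*b) - log(16*b^2 + 1)/8) - sqrt(3)*cos(3*b)/3


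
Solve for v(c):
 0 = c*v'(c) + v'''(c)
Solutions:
 v(c) = C1 + Integral(C2*airyai(-c) + C3*airybi(-c), c)


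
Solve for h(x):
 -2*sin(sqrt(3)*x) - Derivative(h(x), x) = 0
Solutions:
 h(x) = C1 + 2*sqrt(3)*cos(sqrt(3)*x)/3


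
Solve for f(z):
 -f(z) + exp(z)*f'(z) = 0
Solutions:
 f(z) = C1*exp(-exp(-z))


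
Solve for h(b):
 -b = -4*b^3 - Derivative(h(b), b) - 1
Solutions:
 h(b) = C1 - b^4 + b^2/2 - b


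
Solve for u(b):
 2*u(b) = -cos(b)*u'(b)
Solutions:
 u(b) = C1*(sin(b) - 1)/(sin(b) + 1)


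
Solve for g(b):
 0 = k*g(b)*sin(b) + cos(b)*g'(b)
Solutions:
 g(b) = C1*exp(k*log(cos(b)))


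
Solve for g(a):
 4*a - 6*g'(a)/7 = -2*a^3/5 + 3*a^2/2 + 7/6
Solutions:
 g(a) = C1 + 7*a^4/60 - 7*a^3/12 + 7*a^2/3 - 49*a/36


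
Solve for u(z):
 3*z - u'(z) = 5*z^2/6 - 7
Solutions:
 u(z) = C1 - 5*z^3/18 + 3*z^2/2 + 7*z


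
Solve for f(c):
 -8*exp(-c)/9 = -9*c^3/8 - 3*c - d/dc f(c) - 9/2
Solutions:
 f(c) = C1 - 9*c^4/32 - 3*c^2/2 - 9*c/2 - 8*exp(-c)/9


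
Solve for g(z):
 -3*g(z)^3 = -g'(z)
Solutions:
 g(z) = -sqrt(2)*sqrt(-1/(C1 + 3*z))/2
 g(z) = sqrt(2)*sqrt(-1/(C1 + 3*z))/2


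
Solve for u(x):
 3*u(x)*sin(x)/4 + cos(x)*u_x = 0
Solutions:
 u(x) = C1*cos(x)^(3/4)


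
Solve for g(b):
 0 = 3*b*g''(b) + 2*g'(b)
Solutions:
 g(b) = C1 + C2*b^(1/3)


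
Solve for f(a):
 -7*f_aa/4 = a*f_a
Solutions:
 f(a) = C1 + C2*erf(sqrt(14)*a/7)


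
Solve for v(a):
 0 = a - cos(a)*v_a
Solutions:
 v(a) = C1 + Integral(a/cos(a), a)


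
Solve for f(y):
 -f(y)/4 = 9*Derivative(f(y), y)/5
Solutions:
 f(y) = C1*exp(-5*y/36)


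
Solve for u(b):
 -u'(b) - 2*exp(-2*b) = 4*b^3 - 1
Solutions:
 u(b) = C1 - b^4 + b + exp(-2*b)


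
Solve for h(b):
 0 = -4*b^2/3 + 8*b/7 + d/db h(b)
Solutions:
 h(b) = C1 + 4*b^3/9 - 4*b^2/7


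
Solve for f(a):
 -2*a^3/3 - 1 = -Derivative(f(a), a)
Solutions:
 f(a) = C1 + a^4/6 + a


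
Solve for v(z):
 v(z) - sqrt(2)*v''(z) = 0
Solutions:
 v(z) = C1*exp(-2^(3/4)*z/2) + C2*exp(2^(3/4)*z/2)


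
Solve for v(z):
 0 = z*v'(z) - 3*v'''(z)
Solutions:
 v(z) = C1 + Integral(C2*airyai(3^(2/3)*z/3) + C3*airybi(3^(2/3)*z/3), z)


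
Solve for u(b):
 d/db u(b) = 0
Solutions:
 u(b) = C1


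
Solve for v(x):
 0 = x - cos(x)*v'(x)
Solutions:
 v(x) = C1 + Integral(x/cos(x), x)


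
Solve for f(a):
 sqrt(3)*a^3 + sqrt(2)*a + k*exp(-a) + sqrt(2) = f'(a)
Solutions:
 f(a) = C1 + sqrt(3)*a^4/4 + sqrt(2)*a^2/2 + sqrt(2)*a - k*exp(-a)


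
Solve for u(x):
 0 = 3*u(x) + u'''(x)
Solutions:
 u(x) = C3*exp(-3^(1/3)*x) + (C1*sin(3^(5/6)*x/2) + C2*cos(3^(5/6)*x/2))*exp(3^(1/3)*x/2)


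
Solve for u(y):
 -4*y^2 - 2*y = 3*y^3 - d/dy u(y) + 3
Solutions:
 u(y) = C1 + 3*y^4/4 + 4*y^3/3 + y^2 + 3*y


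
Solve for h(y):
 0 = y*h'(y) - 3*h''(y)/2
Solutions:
 h(y) = C1 + C2*erfi(sqrt(3)*y/3)


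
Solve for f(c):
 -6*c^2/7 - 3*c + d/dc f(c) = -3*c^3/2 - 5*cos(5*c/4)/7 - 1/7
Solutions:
 f(c) = C1 - 3*c^4/8 + 2*c^3/7 + 3*c^2/2 - c/7 - 4*sin(5*c/4)/7


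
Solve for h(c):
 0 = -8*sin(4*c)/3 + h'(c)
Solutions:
 h(c) = C1 - 2*cos(4*c)/3


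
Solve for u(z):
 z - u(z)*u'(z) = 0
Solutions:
 u(z) = -sqrt(C1 + z^2)
 u(z) = sqrt(C1 + z^2)


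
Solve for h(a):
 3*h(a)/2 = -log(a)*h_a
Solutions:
 h(a) = C1*exp(-3*li(a)/2)


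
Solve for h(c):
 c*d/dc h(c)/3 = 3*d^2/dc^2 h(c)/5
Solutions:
 h(c) = C1 + C2*erfi(sqrt(10)*c/6)


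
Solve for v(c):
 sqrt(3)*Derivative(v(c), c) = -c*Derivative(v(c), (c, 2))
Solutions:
 v(c) = C1 + C2*c^(1 - sqrt(3))


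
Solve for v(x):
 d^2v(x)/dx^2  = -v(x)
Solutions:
 v(x) = C1*sin(x) + C2*cos(x)


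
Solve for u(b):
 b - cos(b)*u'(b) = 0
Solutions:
 u(b) = C1 + Integral(b/cos(b), b)


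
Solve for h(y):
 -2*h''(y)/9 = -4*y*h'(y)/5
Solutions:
 h(y) = C1 + C2*erfi(3*sqrt(5)*y/5)


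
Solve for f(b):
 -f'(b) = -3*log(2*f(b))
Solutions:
 -Integral(1/(log(_y) + log(2)), (_y, f(b)))/3 = C1 - b


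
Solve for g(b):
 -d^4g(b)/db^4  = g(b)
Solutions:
 g(b) = (C1*sin(sqrt(2)*b/2) + C2*cos(sqrt(2)*b/2))*exp(-sqrt(2)*b/2) + (C3*sin(sqrt(2)*b/2) + C4*cos(sqrt(2)*b/2))*exp(sqrt(2)*b/2)


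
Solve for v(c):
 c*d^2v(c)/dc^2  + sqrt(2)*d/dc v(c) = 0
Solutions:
 v(c) = C1 + C2*c^(1 - sqrt(2))


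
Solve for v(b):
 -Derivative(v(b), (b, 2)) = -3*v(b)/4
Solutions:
 v(b) = C1*exp(-sqrt(3)*b/2) + C2*exp(sqrt(3)*b/2)


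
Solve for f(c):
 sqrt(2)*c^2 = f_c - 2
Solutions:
 f(c) = C1 + sqrt(2)*c^3/3 + 2*c
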